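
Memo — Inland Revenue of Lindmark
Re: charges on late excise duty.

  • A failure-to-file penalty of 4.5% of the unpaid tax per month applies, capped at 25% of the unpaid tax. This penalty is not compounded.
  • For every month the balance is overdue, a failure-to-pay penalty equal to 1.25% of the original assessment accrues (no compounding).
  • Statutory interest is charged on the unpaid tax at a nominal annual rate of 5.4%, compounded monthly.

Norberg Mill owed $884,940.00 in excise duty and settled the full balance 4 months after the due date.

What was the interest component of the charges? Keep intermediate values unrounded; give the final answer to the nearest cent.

Interest (5.4%/yr ÷ 12 = 0.45%/month): $884,940.00 × ((1 + 0.0045)^4 − 1) = $16,036.7631…

$16,036.76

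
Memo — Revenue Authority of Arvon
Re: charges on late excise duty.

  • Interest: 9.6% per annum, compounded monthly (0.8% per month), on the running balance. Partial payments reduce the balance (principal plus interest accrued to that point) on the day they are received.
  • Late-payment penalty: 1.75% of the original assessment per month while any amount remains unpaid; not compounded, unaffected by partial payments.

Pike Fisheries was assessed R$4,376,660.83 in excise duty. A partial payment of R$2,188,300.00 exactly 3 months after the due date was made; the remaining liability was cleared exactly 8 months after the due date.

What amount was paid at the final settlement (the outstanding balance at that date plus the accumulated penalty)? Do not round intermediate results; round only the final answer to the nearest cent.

R$3,000,225.61

Balance at month 3: R$4,376,660.8300 × (1 + 0.008)^3 = R$4,482,543.2496…
After R$2,188,300.00 payment: R$4,482,543.2496… − R$2,188,300.00 = R$2,294,243.2496…
Balance at month 8: R$2,294,243.2496… × (1 + 0.008)^5 = R$2,387,493.0889…
Penalty: 8 × 1.75% × R$4,376,660.83 = R$612,732.52…
Final settlement = outstanding balance + penalty = R$2,387,493.0889… + R$612,732.52… = R$3,000,225.61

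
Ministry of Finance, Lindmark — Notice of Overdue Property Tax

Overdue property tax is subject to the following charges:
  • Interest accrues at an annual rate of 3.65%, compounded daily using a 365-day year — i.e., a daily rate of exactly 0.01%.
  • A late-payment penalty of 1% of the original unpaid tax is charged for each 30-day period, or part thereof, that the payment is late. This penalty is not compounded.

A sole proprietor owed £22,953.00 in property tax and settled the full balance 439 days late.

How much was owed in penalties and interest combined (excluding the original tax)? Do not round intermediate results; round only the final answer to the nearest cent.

Penalty periods: ⌈439/30⌉ = 15; penalty = 15 × 1% × £22,953.00 = £3,442.95
Interest: £22,953.00 × ((1 + 0.0001)^439 − 1) = £22,953.00 × 0.04487557… = £1,030.0289…
Penalties + interest = £3,442.9500 + £1,030.0289… = £4,472.98

£4,472.98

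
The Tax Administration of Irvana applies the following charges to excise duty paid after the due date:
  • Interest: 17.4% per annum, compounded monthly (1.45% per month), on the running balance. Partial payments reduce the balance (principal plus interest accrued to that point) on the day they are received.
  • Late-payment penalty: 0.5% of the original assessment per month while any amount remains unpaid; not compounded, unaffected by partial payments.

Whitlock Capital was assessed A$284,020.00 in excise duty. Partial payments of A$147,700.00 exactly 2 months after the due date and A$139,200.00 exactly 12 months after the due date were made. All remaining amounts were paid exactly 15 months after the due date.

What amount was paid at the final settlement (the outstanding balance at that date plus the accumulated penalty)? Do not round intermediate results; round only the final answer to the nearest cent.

Balance at month 2: A$284,020.0000 × (1 + 0.0145)^2 = A$292,316.2952…
After A$147,700.00 payment: A$292,316.2952… − A$147,700.00 = A$144,616.2952…
Balance at month 12: A$144,616.2952… × (1 + 0.0145)^10 = A$167,008.1808…
After A$139,200.00 payment: A$167,008.1808… − A$139,200.00 = A$27,808.1808…
Balance at month 15: A$27,808.1808… × (1 + 0.0145)^3 = A$29,035.4614…
Penalty: 15 × 0.5% × A$284,020.00 = A$21,301.50
Final settlement = outstanding balance + penalty = A$29,035.4614… + A$21,301.50 = A$50,336.96

A$50,336.96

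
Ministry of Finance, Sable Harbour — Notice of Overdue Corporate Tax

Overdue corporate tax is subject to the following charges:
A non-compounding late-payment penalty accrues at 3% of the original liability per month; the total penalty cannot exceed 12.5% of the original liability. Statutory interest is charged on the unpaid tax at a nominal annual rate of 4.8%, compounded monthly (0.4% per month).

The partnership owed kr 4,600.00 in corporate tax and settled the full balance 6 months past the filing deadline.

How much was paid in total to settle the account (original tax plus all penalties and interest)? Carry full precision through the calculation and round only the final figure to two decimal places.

kr 5,286.51

Penalty (uncapped): 6 × 3% × kr 4,600.00 = kr 828.00; cap = 12.5% × kr 4,600.00 = kr 575.00 → penalty = kr 575.00
Interest: kr 4,600.00 × ((1 + 0.004)^6 − 1) = kr 4,600.00 × 0.0242413… = kr 111.5099…
Total = kr 4,600.00 + kr 575.0000 + kr 111.5099… = kr 5,286.51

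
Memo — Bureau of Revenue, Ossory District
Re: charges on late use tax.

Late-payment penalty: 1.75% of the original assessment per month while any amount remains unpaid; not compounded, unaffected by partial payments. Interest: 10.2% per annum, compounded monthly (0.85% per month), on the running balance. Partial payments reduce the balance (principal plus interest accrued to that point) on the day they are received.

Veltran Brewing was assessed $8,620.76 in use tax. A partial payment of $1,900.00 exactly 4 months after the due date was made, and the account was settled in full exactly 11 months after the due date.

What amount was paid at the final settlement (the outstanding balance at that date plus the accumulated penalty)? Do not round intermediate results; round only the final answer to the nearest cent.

Balance at month 4: $8,620.7600 × (1 + 0.0085)^4 = $8,917.6242…
After $1,900.00 payment: $8,917.6242… − $1,900.00 = $7,017.6242…
Balance at month 11: $7,017.6242… × (1 + 0.0085)^7 = $7,445.9724…
Penalty: 11 × 1.75% × $8,620.76 = $1,659.50…
Final settlement = outstanding balance + penalty = $7,445.9724… + $1,659.50… = $9,105.47

$9,105.47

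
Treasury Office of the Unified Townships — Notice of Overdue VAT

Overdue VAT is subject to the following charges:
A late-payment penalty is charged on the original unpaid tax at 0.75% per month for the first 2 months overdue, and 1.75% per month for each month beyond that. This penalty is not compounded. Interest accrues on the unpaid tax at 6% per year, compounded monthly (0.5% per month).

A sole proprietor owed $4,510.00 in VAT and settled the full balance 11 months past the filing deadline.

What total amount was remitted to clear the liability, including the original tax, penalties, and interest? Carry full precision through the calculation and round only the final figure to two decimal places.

$5,542.32

Penalty, months 1–2: 2 × 0.75% × $4,510.00 = $67.65
Penalty, months 3–11: 9 × 1.75% × $4,510.00 = $710.33…
Interest: $4,510.00 × ((1 + 0.005)^11 − 1) = $4,510.00 × 0.0563958… = $254.3452…
Total = $4,510.00 + $777.9750 + $254.3452… = $5,542.32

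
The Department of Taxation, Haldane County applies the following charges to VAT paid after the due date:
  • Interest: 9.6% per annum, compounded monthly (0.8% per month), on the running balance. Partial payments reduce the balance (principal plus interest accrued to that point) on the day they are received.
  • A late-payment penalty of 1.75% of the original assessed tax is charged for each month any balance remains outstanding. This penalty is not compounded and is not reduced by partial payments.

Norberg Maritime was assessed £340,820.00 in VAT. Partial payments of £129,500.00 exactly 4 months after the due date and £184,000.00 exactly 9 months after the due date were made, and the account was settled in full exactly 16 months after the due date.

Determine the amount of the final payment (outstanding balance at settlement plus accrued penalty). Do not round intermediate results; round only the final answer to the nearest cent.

£145,543.89

Balance at month 4: £340,820.0000 × (1 + 0.008)^4 = £351,857.8143…
After £129,500.00 payment: £351,857.8143… − £129,500.00 = £222,357.8143…
Balance at month 9: £222,357.8143… × (1 + 0.008)^5 = £231,395.5789…
After £184,000.00 payment: £231,395.5789… − £184,000.00 = £47,395.5789…
Balance at month 16: £47,395.5789… × (1 + 0.008)^7 = £50,114.2871…
Penalty: 16 × 1.75% × £340,820.00 = £95,429.60
Final settlement = outstanding balance + penalty = £50,114.2871… + £95,429.60 = £145,543.89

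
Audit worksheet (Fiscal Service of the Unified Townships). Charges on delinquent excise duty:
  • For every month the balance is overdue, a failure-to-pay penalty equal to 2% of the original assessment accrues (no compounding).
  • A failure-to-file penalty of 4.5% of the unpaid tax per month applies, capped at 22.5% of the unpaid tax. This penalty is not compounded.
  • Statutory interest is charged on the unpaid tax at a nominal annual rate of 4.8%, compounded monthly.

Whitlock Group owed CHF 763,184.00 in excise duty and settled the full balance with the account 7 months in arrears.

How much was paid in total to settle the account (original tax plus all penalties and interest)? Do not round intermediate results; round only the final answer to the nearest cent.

CHF 1,063,373.46

Failure-to-file: 7 × 4.5% × CHF 763,184.00 = CHF 240,402.96, capped at 22.5% × CHF 763,184.00 = CHF 171,716.40
Failure-to-pay penalty: 7 × 2% × CHF 763,184.00 = CHF 106,845.76
Interest (4.8%/yr ÷ 12 = 0.4%/month): CHF 763,184.00 × ((1 + 0.004)^7 − 1) = CHF 21,627.2982…
Total = CHF 763,184.00 + CHF 278,562.1600 + CHF 21,627.2982… = CHF 1,063,373.46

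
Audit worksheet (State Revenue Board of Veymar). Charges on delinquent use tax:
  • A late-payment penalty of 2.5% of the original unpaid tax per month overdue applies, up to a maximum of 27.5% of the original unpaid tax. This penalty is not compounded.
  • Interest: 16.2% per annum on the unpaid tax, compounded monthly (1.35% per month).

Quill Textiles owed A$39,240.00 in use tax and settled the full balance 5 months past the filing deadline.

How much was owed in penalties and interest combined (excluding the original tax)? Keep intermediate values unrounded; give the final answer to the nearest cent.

A$7,626.19

Penalty: 5 × 2.5% × A$39,240.00 = A$4,905.00 (below the 27.5% cap of A$10,791.00)
Interest: A$39,240.00 × ((1 + 0.0135)^5 − 1) = A$39,240.00 × 0.0693473… = A$2,721.1869…
Penalties + interest = A$4,905.0000 + A$2,721.1869… = A$7,626.19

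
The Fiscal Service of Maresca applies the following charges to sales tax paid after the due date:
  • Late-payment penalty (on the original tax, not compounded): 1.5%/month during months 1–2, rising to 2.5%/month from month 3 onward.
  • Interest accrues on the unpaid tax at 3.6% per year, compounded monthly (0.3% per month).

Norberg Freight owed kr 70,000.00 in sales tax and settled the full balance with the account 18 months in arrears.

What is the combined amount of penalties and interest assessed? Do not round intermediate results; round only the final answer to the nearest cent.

Penalty, months 1–2: 2 × 1.5% × kr 70,000.00 = kr 2,100.00
Penalty, months 3–18: 16 × 2.5% × kr 70,000.00 = kr 28,000.00
Interest: kr 70,000.00 × ((1 + 0.003)^18 − 1) = kr 70,000.00 × 0.0553993… = kr 3,877.9497…
Penalties + interest = kr 30,100.0000 + kr 3,877.9497… = kr 33,977.95

kr 33,977.95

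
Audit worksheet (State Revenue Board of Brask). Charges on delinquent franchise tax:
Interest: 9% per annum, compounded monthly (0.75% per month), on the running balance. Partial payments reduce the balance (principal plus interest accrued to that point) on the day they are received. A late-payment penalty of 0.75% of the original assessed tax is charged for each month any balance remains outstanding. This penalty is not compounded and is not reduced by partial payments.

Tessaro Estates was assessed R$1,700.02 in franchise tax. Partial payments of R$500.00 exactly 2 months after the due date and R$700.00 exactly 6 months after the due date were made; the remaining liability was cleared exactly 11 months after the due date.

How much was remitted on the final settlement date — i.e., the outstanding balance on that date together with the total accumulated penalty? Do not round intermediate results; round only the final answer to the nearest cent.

Balance at month 2: R$1,700.0200 × (1 + 0.0075)^2 = R$1,725.6159…
After R$500.00 payment: R$1,725.6159… − R$500.00 = R$1,225.6159…
Balance at month 6: R$1,225.6159… × (1 + 0.0075)^4 = R$1,262.8001…
After R$700.00 payment: R$1,262.8001… − R$700.00 = R$562.8001…
Balance at month 11: R$562.8001… × (1 + 0.0075)^5 = R$584.2241…
Penalty: 11 × 0.75% × R$1,700.02 = R$140.25…
Final settlement = outstanding balance + penalty = R$584.2241… + R$140.25… = R$724.48

R$724.48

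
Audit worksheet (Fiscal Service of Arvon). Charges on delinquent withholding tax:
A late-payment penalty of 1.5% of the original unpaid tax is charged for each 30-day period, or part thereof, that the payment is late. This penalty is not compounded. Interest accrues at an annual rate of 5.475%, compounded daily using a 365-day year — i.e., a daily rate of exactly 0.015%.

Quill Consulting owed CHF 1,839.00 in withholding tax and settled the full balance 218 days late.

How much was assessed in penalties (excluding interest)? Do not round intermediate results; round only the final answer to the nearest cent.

CHF 220.68

Penalty periods: ⌈218/30⌉ = 8; penalty = 8 × 1.5% × CHF 1,839.00 = CHF 220.68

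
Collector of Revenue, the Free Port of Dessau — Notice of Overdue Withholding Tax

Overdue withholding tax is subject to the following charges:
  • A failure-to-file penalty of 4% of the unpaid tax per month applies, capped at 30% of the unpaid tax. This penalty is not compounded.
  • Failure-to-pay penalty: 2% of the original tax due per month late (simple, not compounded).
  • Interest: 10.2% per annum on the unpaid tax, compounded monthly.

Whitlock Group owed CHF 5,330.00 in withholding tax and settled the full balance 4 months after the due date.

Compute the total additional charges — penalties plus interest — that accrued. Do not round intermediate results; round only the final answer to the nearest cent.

CHF 1,462.74

Failure-to-file: 4 × 4% × CHF 5,330.00 = CHF 852.80 (under the 30% cap)
Failure-to-pay penalty = 2% × CHF 5,330.00 × 4 mo = CHF 426.40
Interest (10.2%/yr ÷ 12 = 0.85%/month): CHF 5,330.00 × ((1 + 0.0085)^4 − 1) = CHF 183.5437…
Penalties + interest = CHF 1,279.2000 + CHF 183.5437… = CHF 1,462.74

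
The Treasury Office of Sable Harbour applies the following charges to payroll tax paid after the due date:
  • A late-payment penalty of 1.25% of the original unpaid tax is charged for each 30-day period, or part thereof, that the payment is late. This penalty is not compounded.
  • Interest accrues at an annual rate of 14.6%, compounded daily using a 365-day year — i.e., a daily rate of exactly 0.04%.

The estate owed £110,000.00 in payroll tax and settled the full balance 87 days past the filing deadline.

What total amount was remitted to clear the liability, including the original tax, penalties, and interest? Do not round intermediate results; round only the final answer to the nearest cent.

Penalty periods: ⌈87/30⌉ = 3; penalty = 3 × 1.25% × £110,000.00 = £4,125.00
Interest: £110,000.00 × ((1 + 0.0004)^87 − 1) = £110,000.00 × 0.03540540… = £3,894.5941…
Total = £110,000.00 + £4,125.0000 + £3,894.5941… = £118,019.59

£118,019.59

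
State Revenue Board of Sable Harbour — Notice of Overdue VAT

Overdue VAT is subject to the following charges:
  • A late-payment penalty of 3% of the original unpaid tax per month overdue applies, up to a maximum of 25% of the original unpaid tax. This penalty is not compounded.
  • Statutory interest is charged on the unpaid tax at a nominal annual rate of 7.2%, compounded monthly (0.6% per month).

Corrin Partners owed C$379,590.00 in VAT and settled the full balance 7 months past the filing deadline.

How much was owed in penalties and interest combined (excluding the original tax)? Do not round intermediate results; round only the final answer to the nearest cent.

Penalty: 7 × 3% × C$379,590.00 = C$79,713.90 (below the 25% cap of C$94,897.50)
Interest: C$379,590.00 × ((1 + 0.006)^7 − 1) = C$379,590.00 × 0.0427636… = C$16,232.6370…
Penalties + interest = C$79,713.9000 + C$16,232.6370… = C$95,946.54

C$95,946.54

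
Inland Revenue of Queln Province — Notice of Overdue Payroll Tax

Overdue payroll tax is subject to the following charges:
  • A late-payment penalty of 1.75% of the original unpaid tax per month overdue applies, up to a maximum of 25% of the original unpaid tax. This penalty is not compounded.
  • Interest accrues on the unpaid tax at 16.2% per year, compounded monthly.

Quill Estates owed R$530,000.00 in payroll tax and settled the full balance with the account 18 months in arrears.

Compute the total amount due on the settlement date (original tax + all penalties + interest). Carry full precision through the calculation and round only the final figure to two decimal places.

Penalty (uncapped): 18 × 1.75% × R$530,000.00 = R$166,950.00; cap = 25% × R$530,000.00 = R$132,500.00 → penalty = R$132,500.00
Interest (16.2%/yr ÷ 12 = 1.35%/month): R$530,000.00 × ((1 + 0.0135)^18 − 1) = R$144,688.6808…
Total = R$530,000.00 + R$132,500.0000 + R$144,688.6808… = R$807,188.68

R$807,188.68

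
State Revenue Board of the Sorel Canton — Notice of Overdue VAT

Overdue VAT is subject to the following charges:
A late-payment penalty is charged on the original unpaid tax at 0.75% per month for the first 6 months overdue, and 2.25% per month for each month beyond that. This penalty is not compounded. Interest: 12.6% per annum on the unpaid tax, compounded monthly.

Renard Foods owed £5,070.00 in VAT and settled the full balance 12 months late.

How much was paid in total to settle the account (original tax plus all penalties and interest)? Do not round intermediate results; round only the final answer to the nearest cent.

£6,659.63

Penalty, months 1–6: 6 × 0.75% × £5,070.00 = £228.15
Penalty, months 7–12: 6 × 2.25% × £5,070.00 = £684.45
Interest (12.6%/yr ÷ 12 = 1.05%/month): £5,070.00 × ((1 + 0.0105)^12 − 1) = £677.0341…
Total = £5,070.00 + £912.6000 + £677.0341… = £6,659.63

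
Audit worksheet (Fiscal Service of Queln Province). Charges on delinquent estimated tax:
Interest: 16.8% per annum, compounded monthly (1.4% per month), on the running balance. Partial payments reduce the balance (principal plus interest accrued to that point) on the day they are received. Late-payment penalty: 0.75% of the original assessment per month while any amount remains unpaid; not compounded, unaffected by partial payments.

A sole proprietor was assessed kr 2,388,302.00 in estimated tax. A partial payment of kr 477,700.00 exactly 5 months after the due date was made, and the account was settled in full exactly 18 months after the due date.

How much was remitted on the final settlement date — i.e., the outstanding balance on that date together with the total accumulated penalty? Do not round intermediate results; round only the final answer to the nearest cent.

kr 2,817,502.20

Balance at month 5: kr 2,388,302.0000 × (1 + 0.014)^5 = kr 2,560,230.2070…
After kr 477,700.00 payment: kr 2,560,230.2070… − kr 477,700.00 = kr 2,082,530.2070…
Balance at month 18: kr 2,082,530.2070… × (1 + 0.014)^13 = kr 2,495,081.4334…
Penalty: 18 × 0.75% × kr 2,388,302.00 = kr 322,420.77
Final settlement = outstanding balance + penalty = kr 2,495,081.4334… + kr 322,420.77 = kr 2,817,502.20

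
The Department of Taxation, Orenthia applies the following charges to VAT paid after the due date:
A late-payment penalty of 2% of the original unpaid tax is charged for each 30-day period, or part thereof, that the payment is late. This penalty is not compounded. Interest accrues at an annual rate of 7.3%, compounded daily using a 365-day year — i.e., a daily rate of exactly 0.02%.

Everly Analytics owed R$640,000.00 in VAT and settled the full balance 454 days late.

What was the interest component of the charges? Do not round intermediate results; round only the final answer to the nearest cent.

R$60,825.62

Interest: R$640,000.00 × ((1 + 0.0002)^454 − 1) = R$640,000.00 × 0.09504003… = R$60,825.6203…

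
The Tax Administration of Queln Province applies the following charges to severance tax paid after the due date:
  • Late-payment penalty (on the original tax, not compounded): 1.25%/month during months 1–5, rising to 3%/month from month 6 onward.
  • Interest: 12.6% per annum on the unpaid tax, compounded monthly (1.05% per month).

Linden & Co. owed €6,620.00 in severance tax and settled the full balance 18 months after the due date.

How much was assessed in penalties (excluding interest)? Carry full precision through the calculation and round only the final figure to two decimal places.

Penalty, months 1–5: 5 × 1.25% × €6,620.00 = €413.75
Penalty, months 6–18: 13 × 3% × €6,620.00 = €2,581.80
Total penalty = €413.75 + €2,581.80 = €2,995.55

€2,995.55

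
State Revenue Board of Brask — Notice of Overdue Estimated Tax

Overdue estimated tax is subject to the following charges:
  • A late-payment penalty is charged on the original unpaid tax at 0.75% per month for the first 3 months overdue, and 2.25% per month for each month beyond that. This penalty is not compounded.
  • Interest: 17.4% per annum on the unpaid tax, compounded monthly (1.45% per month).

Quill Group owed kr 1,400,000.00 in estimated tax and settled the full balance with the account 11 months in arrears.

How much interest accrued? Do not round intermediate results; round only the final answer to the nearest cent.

Interest: kr 1,400,000.00 × ((1 + 0.0145)^11 − 1) = kr 1,400,000.00 × 0.1715817… = kr 240,214.3258…

kr 240,214.33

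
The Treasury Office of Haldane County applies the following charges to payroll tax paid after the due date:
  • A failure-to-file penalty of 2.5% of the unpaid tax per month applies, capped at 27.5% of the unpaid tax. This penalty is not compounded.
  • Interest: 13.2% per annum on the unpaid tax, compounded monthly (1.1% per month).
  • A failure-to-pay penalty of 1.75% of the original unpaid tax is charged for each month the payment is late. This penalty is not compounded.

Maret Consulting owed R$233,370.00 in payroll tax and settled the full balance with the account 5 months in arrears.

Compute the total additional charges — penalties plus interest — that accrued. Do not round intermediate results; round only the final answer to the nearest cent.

R$62,711.98

Failure-to-file: 5 × 2.5% × R$233,370.00 = R$29,171.25 (under the 27.5% cap)
Failure-to-pay penalty = 1.75% × R$233,370.00 × 5 mo = R$20,419.88…
Interest: R$233,370.00 × ((1 + 0.011)^5 − 1) = R$233,370.00 × 0.0562234… = R$13,120.8510…
Penalties + interest = R$49,591.1250 + R$13,120.8510… = R$62,711.98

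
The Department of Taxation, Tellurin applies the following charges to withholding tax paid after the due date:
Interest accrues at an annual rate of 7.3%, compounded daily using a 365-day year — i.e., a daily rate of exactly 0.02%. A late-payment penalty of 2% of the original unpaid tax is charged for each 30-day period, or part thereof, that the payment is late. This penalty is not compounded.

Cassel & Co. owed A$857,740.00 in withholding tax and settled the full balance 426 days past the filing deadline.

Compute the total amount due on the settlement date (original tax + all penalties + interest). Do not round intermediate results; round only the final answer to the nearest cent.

Penalty periods: ⌈426/30⌉ = 15; penalty = 15 × 2% × A$857,740.00 = A$257,322.00
Interest: A$857,740.00 × ((1 + 0.0002)^426 − 1) = A$857,740.00 × 0.08892556… = A$76,275.0059…
Total = A$857,740.00 + A$257,322.0000 + A$76,275.0059… = A$1,191,337.01

A$1,191,337.01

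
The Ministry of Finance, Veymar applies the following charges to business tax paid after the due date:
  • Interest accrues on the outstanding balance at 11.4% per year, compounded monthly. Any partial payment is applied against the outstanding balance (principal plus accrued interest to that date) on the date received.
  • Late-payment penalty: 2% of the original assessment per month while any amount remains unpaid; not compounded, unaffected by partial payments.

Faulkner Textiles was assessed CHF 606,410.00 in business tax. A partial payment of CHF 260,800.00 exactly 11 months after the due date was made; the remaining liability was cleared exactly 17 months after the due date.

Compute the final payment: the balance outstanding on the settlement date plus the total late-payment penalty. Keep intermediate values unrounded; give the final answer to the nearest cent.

Monthly rate = 11.4% ÷ 12 = 0.95%
Balance at month 11: CHF 606,410.0000 × (1 + 0.0095)^11 = CHF 672,877.3514…
After CHF 260,800.00 payment: CHF 672,877.3514… − CHF 260,800.00 = CHF 412,077.3514…
Balance at month 17: CHF 412,077.3514… × (1 + 0.0095)^6 = CHF 436,130.7268…
Penalty: 17 × 2% × CHF 606,410.00 = CHF 206,179.40
Final settlement = outstanding balance + penalty = CHF 436,130.7268… + CHF 206,179.40 = CHF 642,310.13

CHF 642,310.13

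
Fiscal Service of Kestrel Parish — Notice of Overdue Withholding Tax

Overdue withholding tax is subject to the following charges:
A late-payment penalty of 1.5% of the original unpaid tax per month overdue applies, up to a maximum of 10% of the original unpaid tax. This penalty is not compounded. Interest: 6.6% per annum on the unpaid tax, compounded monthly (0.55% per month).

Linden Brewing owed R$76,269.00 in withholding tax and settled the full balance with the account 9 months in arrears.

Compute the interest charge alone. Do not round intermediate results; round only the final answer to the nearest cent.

R$3,859.45

Interest: R$76,269.00 × ((1 + 0.0055)^9 − 1) = R$76,269.00 × 0.0506031… = R$3,859.4472…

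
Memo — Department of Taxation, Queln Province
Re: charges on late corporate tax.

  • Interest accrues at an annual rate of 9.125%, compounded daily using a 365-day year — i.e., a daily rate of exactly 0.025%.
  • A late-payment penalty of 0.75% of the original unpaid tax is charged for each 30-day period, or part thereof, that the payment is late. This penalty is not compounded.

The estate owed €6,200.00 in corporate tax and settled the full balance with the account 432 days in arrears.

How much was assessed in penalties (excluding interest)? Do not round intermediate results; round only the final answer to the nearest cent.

€697.50

Penalty periods: ⌈432/30⌉ = 15; penalty = 15 × 0.75% × €6,200.00 = €697.50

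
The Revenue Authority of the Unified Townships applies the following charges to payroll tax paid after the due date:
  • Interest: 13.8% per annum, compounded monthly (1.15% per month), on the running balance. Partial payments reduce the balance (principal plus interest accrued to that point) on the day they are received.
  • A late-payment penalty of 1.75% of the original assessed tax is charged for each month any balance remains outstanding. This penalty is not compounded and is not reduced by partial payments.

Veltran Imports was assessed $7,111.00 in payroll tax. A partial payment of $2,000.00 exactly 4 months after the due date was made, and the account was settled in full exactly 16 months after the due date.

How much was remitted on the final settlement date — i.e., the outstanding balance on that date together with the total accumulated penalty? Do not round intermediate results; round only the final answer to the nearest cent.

Balance at month 4: $7,111.0000 × (1 + 0.0115)^4 = $7,443.7920…
After $2,000.00 payment: $7,443.7920… − $2,000.00 = $5,443.7920…
Balance at month 16: $5,443.7920… × (1 + 0.0115)^12 = $6,244.4209…
Penalty: 16 × 1.75% × $7,111.00 = $1,991.08
Final settlement = outstanding balance + penalty = $6,244.4209… + $1,991.08 = $8,235.50

$8,235.50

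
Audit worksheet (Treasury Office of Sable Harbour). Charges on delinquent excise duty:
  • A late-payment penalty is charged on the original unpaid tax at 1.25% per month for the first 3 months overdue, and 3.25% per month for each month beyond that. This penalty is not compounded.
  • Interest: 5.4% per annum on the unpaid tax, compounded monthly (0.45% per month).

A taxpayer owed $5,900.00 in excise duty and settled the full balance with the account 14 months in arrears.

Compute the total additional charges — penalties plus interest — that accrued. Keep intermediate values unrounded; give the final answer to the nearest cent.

Penalty, months 1–3: 3 × 1.25% × $5,900.00 = $221.25
Penalty, months 4–14: 11 × 3.25% × $5,900.00 = $2,109.25
Interest: $5,900.00 × ((1 + 0.0045)^14 − 1) = $5,900.00 × 0.0648763… = $382.7704…
Penalties + interest = $2,330.5000 + $382.7704… = $2,713.27

$2,713.27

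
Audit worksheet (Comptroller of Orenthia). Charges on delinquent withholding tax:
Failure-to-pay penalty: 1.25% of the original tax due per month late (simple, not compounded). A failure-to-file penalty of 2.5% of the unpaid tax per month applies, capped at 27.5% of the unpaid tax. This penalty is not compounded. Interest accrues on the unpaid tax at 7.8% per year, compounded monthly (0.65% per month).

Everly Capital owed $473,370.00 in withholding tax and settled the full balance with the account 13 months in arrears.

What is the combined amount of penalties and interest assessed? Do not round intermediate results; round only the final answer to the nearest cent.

$248,696.92

Failure-to-file: 13 × 2.5% × $473,370.00 = $153,845.25, capped at 27.5% × $473,370.00 = $130,176.75
Failure-to-pay penalty = 1.25% × $473,370.00 × 13 mo = $76,922.63…
Interest: $473,370.00 × ((1 + 0.0065)^13 − 1) = $473,370.00 × 0.0878753… = $41,597.5469…
Penalties + interest = $207,099.3750 + $41,597.5469… = $248,696.92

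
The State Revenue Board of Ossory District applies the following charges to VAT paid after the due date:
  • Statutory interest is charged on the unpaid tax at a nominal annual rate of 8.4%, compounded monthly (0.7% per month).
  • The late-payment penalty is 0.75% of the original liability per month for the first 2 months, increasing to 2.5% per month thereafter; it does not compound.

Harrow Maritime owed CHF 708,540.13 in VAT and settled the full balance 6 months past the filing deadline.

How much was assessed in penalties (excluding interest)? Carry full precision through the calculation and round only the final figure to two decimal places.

Penalty, months 1–2: 2 × 0.75% × CHF 708,540.13 = CHF 10,628.10…
Penalty, months 3–6: 4 × 2.5% × CHF 708,540.13 = CHF 70,854.01…
Total penalty = CHF 10,628.10… + CHF 70,854.01… = CHF 81,482.11

CHF 81,482.11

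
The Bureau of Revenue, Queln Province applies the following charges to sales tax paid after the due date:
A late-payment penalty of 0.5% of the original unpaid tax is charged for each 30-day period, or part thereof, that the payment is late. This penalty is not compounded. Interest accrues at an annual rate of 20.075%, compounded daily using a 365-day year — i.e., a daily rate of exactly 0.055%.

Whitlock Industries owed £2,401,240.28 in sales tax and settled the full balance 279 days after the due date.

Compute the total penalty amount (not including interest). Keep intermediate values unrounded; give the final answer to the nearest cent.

£120,062.01

Penalty periods: ⌈279/30⌉ = 10; penalty = 10 × 0.5% × £2,401,240.28 = £120,062.01…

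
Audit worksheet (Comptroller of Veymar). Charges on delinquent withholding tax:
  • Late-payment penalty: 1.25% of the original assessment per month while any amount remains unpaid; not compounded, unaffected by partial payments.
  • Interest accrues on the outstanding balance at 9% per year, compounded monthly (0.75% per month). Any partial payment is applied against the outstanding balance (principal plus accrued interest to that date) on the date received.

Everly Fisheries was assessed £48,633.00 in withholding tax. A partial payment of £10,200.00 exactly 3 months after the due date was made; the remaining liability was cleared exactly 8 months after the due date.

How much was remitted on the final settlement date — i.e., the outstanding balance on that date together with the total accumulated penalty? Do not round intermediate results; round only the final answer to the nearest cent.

Balance at month 3: £48,633.0000 × (1 + 0.0075)^3 = £49,735.4698…
After £10,200.00 payment: £49,735.4698… − £10,200.00 = £39,535.4698…
Balance at month 8: £39,535.4698… × (1 + 0.0075)^5 = £41,040.4561…
Penalty: 8 × 1.25% × £48,633.00 = £4,863.30
Final settlement = outstanding balance + penalty = £41,040.4561… + £4,863.30 = £45,903.76

£45,903.76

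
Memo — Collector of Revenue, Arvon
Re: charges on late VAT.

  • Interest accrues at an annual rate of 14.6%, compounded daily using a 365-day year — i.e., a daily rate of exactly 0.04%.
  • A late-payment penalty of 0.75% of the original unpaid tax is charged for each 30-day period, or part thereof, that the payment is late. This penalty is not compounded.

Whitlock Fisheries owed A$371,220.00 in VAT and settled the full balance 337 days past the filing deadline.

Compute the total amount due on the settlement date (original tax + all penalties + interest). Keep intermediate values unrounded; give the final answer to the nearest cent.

A$458,188.33

Penalty periods: ⌈337/30⌉ = 12; penalty = 12 × 0.75% × A$371,220.00 = A$33,409.80
Interest: A$371,220.00 × ((1 + 0.0004)^337 − 1) = A$371,220.00 × 0.14427706… = A$53,558.5295…
Total = A$371,220.00 + A$33,409.8000 + A$53,558.5295… = A$458,188.33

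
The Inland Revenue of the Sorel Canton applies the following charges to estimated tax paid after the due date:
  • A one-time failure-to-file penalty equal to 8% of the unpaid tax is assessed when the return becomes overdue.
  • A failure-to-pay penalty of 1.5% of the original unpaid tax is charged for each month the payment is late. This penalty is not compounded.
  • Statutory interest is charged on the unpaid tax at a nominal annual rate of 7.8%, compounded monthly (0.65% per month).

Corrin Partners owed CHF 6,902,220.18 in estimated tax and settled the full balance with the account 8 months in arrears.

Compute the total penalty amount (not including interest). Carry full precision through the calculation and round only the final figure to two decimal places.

CHF 1,380,444.04

Failure-to-file penalty: 8% × CHF 6,902,220.18 = CHF 552,177.61…
Failure-to-pay penalty = 1.5% × CHF 6,902,220.18 × 8 mo = CHF 828,266.42…
Total penalty = CHF 552,177.61… + CHF 828,266.42… = CHF 1,380,444.04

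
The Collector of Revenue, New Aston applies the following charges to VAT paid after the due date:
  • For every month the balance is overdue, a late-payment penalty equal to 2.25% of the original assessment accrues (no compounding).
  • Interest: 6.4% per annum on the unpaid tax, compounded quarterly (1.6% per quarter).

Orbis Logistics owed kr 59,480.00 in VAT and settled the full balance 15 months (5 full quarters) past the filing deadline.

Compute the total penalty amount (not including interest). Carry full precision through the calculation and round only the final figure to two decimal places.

kr 20,074.50

Late-payment penalty: 15 × 2.25% × kr 59,480.00 = kr 20,074.50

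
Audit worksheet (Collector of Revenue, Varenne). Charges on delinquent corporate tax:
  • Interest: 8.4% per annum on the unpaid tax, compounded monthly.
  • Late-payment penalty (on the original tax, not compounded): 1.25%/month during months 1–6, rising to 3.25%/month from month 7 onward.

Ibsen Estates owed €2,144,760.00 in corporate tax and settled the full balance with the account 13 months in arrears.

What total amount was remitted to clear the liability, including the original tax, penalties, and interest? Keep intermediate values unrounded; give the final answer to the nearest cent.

Penalty, months 1–6: 6 × 1.25% × €2,144,760.00 = €160,857.00
Penalty, months 7–13: 7 × 3.25% × €2,144,760.00 = €487,932.90
Interest (8.4%/yr ÷ 12 = 0.7%/month): €2,144,760.00 × ((1 + 0.007)^13 − 1) = €203,584.5582…
Total = €2,144,760.00 + €648,789.9000 + €203,584.5582… = €2,997,134.46

€2,997,134.46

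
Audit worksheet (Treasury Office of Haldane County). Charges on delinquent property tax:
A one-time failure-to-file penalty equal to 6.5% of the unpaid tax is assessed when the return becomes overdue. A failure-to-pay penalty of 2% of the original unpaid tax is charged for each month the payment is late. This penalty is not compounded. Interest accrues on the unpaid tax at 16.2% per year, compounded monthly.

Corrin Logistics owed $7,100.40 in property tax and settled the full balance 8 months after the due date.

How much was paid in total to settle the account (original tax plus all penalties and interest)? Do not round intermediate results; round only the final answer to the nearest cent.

Failure-to-file penalty: 6.5% × $7,100.40 = $461.53…
Failure-to-pay penalty = 2% × $7,100.40 × 8 mo = $1,136.06…
Interest (16.2%/yr ÷ 12 = 1.35%/month): $7,100.40 × ((1 + 0.0135)^8 − 1) = $804.0715…
Total = $7,100.40 + $1,597.5900 + $804.0715… = $9,502.06

$9,502.06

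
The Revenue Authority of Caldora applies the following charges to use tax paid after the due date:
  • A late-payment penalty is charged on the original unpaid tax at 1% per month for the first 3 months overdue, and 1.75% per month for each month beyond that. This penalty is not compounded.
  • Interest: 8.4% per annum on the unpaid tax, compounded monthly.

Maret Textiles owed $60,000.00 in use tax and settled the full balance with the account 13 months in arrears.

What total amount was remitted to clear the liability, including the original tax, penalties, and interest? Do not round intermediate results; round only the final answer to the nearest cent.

$77,995.31

Penalty, months 1–3: 3 × 1% × $60,000.00 = $1,800.00
Penalty, months 4–13: 10 × 1.75% × $60,000.00 = $10,500.00
Interest (8.4%/yr ÷ 12 = 0.7%/month): $60,000.00 × ((1 + 0.007)^13 − 1) = $5,695.3102…
Total = $60,000.00 + $12,300.0000 + $5,695.3102… = $77,995.31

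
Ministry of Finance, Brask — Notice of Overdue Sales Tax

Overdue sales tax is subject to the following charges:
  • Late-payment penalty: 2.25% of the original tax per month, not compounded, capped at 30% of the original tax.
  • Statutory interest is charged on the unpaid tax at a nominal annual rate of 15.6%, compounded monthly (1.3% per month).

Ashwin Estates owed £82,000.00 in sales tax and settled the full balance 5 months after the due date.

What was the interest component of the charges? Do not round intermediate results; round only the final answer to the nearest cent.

Interest: £82,000.00 × ((1 + 0.013)^5 − 1) = £82,000.00 × 0.0667121… = £5,470.3933…

£5,470.39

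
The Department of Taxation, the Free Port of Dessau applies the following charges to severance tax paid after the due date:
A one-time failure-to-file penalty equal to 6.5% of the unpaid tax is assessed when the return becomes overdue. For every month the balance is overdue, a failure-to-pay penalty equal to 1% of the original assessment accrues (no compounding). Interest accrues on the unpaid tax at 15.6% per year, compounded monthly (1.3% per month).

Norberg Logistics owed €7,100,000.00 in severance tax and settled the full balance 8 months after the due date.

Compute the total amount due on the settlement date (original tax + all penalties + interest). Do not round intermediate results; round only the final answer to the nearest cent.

Failure-to-file penalty: 6.5% × €7,100,000.00 = €461,500.00
Failure-to-pay penalty = 1% × €7,100,000.00 × 8 mo = €568,000.00
Interest: €7,100,000.00 × ((1 + 0.013)^8 − 1) = €7,100,000.00 × 0.1088571… = €772,885.0706…
Total = €7,100,000.00 + €1,029,500.0000 + €772,885.0706… = €8,902,385.07

€8,902,385.07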